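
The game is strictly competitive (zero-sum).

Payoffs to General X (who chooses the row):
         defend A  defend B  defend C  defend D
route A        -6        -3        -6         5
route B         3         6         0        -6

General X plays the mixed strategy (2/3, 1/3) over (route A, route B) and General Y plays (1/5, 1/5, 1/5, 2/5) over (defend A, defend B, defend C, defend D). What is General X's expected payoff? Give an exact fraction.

-13/15

Against (1/5, 1/5, 1/5, 2/5), each row's expected payoff is route A: -1; route B: -3/5.
Taking the (2/3, 1/3)-weighted average: (2/3)·(-1) + (1/3)·(-3/5) = -13/15.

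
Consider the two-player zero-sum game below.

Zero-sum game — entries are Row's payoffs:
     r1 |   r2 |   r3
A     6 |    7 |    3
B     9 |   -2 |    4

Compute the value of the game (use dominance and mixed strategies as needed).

Column r1 is strictly dominated by r3 for Column (it gives Row more in every row).
The remaining 2×2 game on (A, B) × (r2, r3) has no saddle point. Let Row play A with probability p; indifference gives 7p − 2(1−p) = 3p + 4(1−p), so p = 3/5.
Similarly Column's optimal q on r2 is 1/10, and the value is 7·(1/10) + (3)·(9/10) = 17/5.

17/5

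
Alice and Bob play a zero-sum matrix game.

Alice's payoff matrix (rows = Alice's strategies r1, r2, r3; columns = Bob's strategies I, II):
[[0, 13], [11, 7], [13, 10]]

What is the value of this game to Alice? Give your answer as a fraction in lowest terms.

169/16

Row r2 is strictly dominated by row r3, so Alice never plays it.
The remaining 2×2 game on (r1, r3) × (I, II) has no saddle point. Let Alice play r1 with probability p; indifference gives 13(1−p) = 13p + 10(1−p), so p = 3/16.
Similarly Bob's optimal q on I is 3/16, and the value is 0·(3/16) + (13)·(13/16) = 169/16.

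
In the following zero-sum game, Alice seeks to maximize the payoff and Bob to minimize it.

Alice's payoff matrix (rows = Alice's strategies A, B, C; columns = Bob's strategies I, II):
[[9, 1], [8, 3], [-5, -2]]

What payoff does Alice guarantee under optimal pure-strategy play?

3

Row minima: 1, 3, -5 → Alice's maximin is 3.
Column maxima: 9, 3 → Bob's minimax is 3.
They coincide at (B, II), so the value is 3.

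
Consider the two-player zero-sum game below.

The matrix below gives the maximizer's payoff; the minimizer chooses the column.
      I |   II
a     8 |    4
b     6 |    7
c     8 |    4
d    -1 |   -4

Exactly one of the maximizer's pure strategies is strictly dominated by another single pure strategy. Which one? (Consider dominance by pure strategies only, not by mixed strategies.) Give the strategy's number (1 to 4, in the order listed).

4

Compare d with a: 8 > -1, 4 > -4.
So a strictly dominates d for the maximizer; d is strictly dominated.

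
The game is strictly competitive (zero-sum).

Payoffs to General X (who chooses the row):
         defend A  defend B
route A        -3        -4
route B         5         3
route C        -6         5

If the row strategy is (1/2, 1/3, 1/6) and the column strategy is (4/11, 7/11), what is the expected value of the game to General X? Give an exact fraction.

Against (4/11, 7/11), each row's expected payoff is route A: -40/11; route B: 41/11; route C: 1.
Taking the (1/2, 1/3, 1/6)-weighted average: (1/2)·(-40/11) + (1/3)·(41/11) + (1/6)·(1) = -9/22.

-9/22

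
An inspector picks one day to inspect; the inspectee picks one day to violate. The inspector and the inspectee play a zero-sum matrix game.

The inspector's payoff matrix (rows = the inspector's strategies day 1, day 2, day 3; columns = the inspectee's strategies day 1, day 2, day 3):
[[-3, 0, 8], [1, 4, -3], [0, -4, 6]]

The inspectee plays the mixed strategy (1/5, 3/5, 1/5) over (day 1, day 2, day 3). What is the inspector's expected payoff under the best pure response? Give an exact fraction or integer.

day 1: (-3)·(1/5) + (0)·(3/5) + (8)·(1/5) = 1.
day 2: (1)·(1/5) + (4)·(3/5) + (-3)·(1/5) = 2.
day 3: (0)·(1/5) + (-4)·(3/5) + (6)·(1/5) = -6/5.
The best pure response is day 2 with expected payoff 2.

2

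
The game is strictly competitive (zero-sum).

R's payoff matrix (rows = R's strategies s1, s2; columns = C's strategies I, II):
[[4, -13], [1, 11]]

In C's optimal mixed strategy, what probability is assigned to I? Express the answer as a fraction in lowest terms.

Row minima are -13 and 1, so R's maximin is 1; column maxima are 4 and 11, so C's minimax is 4. These differ, so the equilibrium is in mixed strategies.
Let C play I with probability q. R is indifferent when 4q − 13(1−q) = q + 11(1−q), giving q = 8/9.

8/9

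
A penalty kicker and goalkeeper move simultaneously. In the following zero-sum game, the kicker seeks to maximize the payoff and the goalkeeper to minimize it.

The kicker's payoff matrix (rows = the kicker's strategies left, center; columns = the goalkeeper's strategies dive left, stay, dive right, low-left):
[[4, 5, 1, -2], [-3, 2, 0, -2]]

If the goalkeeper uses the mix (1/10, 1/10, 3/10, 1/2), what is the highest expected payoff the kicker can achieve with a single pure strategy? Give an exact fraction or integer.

left: (4)·(1/10) + (5)·(1/10) + (1)·(3/10) + (-2)·(1/2) = 1/5.
center: (-3)·(1/10) + (2)·(1/10) + (0)·(3/10) + (-2)·(1/2) = -11/10.
The best pure response is left with expected payoff 1/5.

1/5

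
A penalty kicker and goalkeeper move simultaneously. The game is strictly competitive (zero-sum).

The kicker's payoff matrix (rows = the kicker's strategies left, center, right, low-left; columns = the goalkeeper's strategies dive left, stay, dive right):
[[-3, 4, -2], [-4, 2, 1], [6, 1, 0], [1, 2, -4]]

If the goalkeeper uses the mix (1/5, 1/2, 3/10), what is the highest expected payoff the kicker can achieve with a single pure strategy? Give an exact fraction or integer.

17/10

left: (-3)·(1/5) + (4)·(1/2) + (-2)·(3/10) = 4/5.
center: (-4)·(1/5) + (2)·(1/2) + (1)·(3/10) = 1/2.
right: (6)·(1/5) + (1)·(1/2) + (0)·(3/10) = 17/10.
low-left: (1)·(1/5) + (2)·(1/2) + (-4)·(3/10) = 0.
The best pure response is right with expected payoff 17/10.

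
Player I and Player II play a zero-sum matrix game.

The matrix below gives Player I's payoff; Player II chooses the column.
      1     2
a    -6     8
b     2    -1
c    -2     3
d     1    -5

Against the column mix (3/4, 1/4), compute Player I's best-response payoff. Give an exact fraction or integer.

a: (-6)·(3/4) + (8)·(1/4) = -5/2.
b: (2)·(3/4) + (-1)·(1/4) = 5/4.
c: (-2)·(3/4) + (3)·(1/4) = -3/4.
d: (1)·(3/4) + (-5)·(1/4) = -1/2.
The best pure response is b with expected payoff 5/4.

5/4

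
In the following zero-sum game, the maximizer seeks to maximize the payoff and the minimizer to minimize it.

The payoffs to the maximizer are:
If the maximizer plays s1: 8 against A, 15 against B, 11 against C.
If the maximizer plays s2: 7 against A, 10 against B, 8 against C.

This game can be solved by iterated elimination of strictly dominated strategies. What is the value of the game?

8

Row s2 is strictly dominated by row s1 (8>7, 15>10, 11>8); eliminate s2.
Column C is strictly dominated by A for the minimizer (8<11); eliminate C.
Column B is strictly dominated by A for the minimizer (8<15); eliminate B.
Only (s1, A) remains, with payoff 8.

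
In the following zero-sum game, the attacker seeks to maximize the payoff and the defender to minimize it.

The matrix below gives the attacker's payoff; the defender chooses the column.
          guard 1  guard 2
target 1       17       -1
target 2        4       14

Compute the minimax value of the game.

Row minima are -1 and 4, so the attacker's maximin is 4; column maxima are 17 and 14, so the defender's minimax is 14. These differ, so the equilibrium is in mixed strategies.
Let the attacker play target 1 with probability p. The defender is indifferent when 17p + 4(1−p) = −p + 14(1−p), giving p = 5/14.
Let the defender play guard 1 with probability q. The attacker is indifferent when 17q − (1−q) = 4q + 14(1−q), giving q = 15/28.
The value is 17·(15/28) + (-1)·(13/28) = 121/14.

121/14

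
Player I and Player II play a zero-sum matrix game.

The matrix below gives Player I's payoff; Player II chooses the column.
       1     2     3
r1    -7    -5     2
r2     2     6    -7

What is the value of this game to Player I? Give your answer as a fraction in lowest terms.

-5/2

Column 2 is strictly dominated by 1 for Player II (it gives Player I more in every row).
The remaining 2×2 game on (r1, r2) × (1, 3) has no saddle point. Let Player I play r1 with probability p; indifference gives −7p + 2(1−p) = 2p − 7(1−p), so p = 1/2.
Similarly Player II's optimal q on 1 is 1/2, and the value is -7·(1/2) + (2)·(1/2) = -5/2.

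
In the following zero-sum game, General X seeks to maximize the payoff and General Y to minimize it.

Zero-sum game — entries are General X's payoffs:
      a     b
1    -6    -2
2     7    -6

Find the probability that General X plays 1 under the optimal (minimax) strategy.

13/17

Row minima are -6 and -6, so General X's maximin is -6; column maxima are 7 and -2, so General Y's minimax is -2. These differ, so the equilibrium is in mixed strategies.
Let General X play 1 with probability p. General Y is indifferent when −6p + 7(1−p) = −2p − 6(1−p), giving p = 13/17.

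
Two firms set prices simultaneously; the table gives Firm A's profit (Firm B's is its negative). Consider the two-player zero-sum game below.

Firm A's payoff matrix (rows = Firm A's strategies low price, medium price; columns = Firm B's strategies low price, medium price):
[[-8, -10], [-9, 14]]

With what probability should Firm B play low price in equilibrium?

Row minima are -10 and -9, so Firm A's maximin is -9; column maxima are -8 and 14, so Firm B's minimax is -8. These differ, so the equilibrium is in mixed strategies.
Let Firm B play low price with probability q. Firm A is indifferent when −8q − 10(1−q) = −9q + 14(1−q), giving q = 24/25.

24/25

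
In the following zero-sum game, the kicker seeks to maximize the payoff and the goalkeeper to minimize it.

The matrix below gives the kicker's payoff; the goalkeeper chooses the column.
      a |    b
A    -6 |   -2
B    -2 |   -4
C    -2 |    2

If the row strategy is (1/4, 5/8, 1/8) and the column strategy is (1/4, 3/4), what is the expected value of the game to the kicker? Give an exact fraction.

Against (1/4, 3/4), each row's expected payoff is A: -3; B: -7/2; C: 1.
Taking the (1/4, 5/8, 1/8)-weighted average: (1/4)·(-3) + (5/8)·(-7/2) + (1/8)·(1) = -45/16.

-45/16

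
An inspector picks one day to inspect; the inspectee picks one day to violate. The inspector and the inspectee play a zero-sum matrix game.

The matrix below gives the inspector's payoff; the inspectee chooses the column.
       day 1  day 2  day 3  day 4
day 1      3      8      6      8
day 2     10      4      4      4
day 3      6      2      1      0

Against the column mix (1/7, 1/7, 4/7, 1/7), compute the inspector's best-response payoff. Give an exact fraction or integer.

43/7

day 1: (3)·(1/7) + (8)·(1/7) + (6)·(4/7) + (8)·(1/7) = 43/7.
day 2: (10)·(1/7) + (4)·(1/7) + (4)·(4/7) + (4)·(1/7) = 34/7.
day 3: (6)·(1/7) + (2)·(1/7) + (1)·(4/7) + (0)·(1/7) = 12/7.
The best pure response is day 1 with expected payoff 43/7.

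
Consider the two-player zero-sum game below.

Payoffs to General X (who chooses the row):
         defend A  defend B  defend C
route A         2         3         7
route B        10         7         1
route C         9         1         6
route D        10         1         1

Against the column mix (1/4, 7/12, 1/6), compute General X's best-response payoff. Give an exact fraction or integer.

27/4

route A: (2)·(1/4) + (3)·(7/12) + (7)·(1/6) = 41/12.
route B: (10)·(1/4) + (7)·(7/12) + (1)·(1/6) = 27/4.
route C: (9)·(1/4) + (1)·(7/12) + (6)·(1/6) = 23/6.
route D: (10)·(1/4) + (1)·(7/12) + (1)·(1/6) = 13/4.
The best pure response is route B with expected payoff 27/4.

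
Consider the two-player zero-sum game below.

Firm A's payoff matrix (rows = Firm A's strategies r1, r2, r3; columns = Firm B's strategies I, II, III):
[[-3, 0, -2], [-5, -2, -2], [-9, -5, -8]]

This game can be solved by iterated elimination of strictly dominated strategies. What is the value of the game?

-3

Row r3 is strictly dominated by row r1 (-3>-9, 0>-5, -2>-8); eliminate r3.
Column II is strictly dominated by I for Firm B (-3<0, -5<-2); eliminate II.
Column III is strictly dominated by I for Firm B (-3<-2, -5<-2); eliminate III.
Row r2 is strictly dominated by row r1 (-3>-5); eliminate r2.
Only (r1, I) remains, with payoff -3.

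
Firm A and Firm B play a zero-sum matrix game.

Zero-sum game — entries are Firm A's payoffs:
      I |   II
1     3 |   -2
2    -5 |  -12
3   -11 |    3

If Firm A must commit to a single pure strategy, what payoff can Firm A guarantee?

The worst-case payoff for each row is 1: -2, 2: -12, 3: -11.
The best of these is -2.

-2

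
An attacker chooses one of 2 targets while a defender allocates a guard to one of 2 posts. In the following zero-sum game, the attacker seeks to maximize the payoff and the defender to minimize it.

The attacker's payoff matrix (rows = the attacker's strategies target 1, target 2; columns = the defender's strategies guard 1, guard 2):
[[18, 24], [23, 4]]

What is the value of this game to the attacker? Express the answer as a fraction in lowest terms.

96/5

Row minima are 18 and 4, so the attacker's maximin is 18; column maxima are 23 and 24, so the defender's minimax is 23. These differ, so the equilibrium is in mixed strategies.
Let the attacker play target 1 with probability p. The defender is indifferent when 18p + 23(1−p) = 24p + 4(1−p), giving p = 19/25.
Let the defender play guard 1 with probability q. The attacker is indifferent when 18q + 24(1−q) = 23q + 4(1−q), giving q = 4/5.
The value is 18·(4/5) + (24)·(1/5) = 96/5.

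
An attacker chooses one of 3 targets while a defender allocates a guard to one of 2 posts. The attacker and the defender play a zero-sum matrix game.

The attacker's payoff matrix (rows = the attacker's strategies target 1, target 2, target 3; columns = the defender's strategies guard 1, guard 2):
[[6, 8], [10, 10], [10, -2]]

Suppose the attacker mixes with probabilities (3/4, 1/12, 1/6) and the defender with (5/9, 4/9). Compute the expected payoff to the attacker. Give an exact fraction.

61/9

Against (5/9, 4/9), each row's expected payoff is target 1: 62/9; target 2: 10; target 3: 14/3.
Taking the (3/4, 1/12, 1/6)-weighted average: (3/4)·(62/9) + (1/12)·(10) + (1/6)·(14/3) = 61/9.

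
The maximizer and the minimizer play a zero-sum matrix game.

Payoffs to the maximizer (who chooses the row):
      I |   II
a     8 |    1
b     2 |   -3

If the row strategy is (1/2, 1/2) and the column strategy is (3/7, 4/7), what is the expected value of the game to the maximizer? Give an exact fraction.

Against (3/7, 4/7), each row's expected payoff is a: 4; b: -6/7.
Taking the (1/2, 1/2)-weighted average: (1/2)·(4) + (1/2)·(-6/7) = 11/7.

11/7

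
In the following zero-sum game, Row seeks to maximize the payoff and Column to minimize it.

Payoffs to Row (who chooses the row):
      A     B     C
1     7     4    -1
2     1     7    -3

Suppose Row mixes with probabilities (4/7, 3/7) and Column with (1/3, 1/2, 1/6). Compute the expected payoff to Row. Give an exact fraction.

Against (1/3, 1/2, 1/6), each row's expected payoff is 1: 25/6; 2: 10/3.
Taking the (4/7, 3/7)-weighted average: (4/7)·(25/6) + (3/7)·(10/3) = 80/21.

80/21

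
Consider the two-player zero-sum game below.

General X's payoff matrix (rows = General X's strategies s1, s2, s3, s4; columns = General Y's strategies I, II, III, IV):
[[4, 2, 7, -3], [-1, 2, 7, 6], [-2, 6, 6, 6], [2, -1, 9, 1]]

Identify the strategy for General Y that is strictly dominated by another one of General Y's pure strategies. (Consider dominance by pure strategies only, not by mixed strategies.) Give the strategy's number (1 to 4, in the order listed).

General Y prefers columns that give General X less. Compare III with I: 4 < 7, -1 < 7, -2 < 6, 2 < 9.
So I strictly dominates III for General Y; III is strictly dominated.

3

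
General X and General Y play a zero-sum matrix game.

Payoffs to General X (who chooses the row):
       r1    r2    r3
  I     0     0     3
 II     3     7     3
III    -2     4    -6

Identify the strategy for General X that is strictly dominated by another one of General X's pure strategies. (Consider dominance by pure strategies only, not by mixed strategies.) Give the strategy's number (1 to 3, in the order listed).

3

Compare III with II: 3 > -2, 7 > 4, 3 > -6.
So II strictly dominates III for General X; III is strictly dominated.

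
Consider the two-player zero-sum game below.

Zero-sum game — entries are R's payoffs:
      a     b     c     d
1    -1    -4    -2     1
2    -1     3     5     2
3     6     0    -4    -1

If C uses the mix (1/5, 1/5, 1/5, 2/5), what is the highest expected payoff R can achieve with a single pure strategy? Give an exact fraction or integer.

11/5

1: (-1)·(1/5) + (-4)·(1/5) + (-2)·(1/5) + (1)·(2/5) = -1.
2: (-1)·(1/5) + (3)·(1/5) + (5)·(1/5) + (2)·(2/5) = 11/5.
3: (6)·(1/5) + (0)·(1/5) + (-4)·(1/5) + (-1)·(2/5) = 0.
The best pure response is 2 with expected payoff 11/5.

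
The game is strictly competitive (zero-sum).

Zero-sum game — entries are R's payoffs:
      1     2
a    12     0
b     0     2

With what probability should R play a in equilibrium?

Row minima are 0 and 0, so R's maximin is 0; column maxima are 12 and 2, so C's minimax is 2. These differ, so the equilibrium is in mixed strategies.
Let R play a with probability p. C is indifferent when 12p = 2(1−p), giving p = 1/7.

1/7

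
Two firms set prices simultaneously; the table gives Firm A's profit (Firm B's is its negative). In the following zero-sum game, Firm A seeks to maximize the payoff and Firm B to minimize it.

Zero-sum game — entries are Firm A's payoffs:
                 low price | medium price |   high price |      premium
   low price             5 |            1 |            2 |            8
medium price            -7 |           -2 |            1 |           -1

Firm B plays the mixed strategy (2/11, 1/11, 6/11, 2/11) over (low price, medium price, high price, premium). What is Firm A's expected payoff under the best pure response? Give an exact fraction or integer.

low price: (5)·(2/11) + (1)·(1/11) + (2)·(6/11) + (8)·(2/11) = 39/11.
medium price: (-7)·(2/11) + (-2)·(1/11) + (1)·(6/11) + (-1)·(2/11) = -12/11.
The best pure response is low price with expected payoff 39/11.

39/11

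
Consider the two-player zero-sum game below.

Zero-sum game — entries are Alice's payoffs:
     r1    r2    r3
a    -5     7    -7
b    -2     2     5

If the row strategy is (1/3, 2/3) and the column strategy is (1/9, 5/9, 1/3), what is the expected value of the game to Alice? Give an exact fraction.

55/27

Against (1/9, 5/9, 1/3), each row's expected payoff is a: 1; b: 23/9.
Taking the (1/3, 2/3)-weighted average: (1/3)·(1) + (2/3)·(23/9) = 55/27.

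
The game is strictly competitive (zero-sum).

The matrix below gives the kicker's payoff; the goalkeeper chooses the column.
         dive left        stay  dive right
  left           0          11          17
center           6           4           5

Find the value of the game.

66/13

Column dive right is strictly dominated by stay for the goalkeeper (it gives the kicker more in every row).
The remaining 2×2 game on (left, center) × (dive left, stay) has no saddle point. Let the kicker play left with probability p; indifference gives 6(1−p) = 11p + 4(1−p), so p = 2/13.
Similarly the goalkeeper's optimal q on dive left is 7/13, and the value is 0·(7/13) + (11)·(6/13) = 66/13.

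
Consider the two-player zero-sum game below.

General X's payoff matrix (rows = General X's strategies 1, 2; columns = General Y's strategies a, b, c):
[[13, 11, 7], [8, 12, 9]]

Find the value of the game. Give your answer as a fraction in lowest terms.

Column b is strictly dominated by c for General Y (it gives General X more in every row).
The remaining 2×2 game on (1, 2) × (a, c) has no saddle point. Let General X play 1 with probability p; indifference gives 13p + 8(1−p) = 7p + 9(1−p), so p = 1/7.
Similarly General Y's optimal q on a is 2/7, and the value is 13·(2/7) + (7)·(5/7) = 61/7.

61/7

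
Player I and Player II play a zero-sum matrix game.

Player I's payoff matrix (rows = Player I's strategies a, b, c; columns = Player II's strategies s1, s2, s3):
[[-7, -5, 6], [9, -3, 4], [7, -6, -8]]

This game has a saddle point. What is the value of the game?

Row minima: -7, -3, -8 → Player I's maximin is -3.
Column maxima: 9, -3, 6 → Player II's minimax is -3.
They coincide at (b, s2), so the value is -3.

-3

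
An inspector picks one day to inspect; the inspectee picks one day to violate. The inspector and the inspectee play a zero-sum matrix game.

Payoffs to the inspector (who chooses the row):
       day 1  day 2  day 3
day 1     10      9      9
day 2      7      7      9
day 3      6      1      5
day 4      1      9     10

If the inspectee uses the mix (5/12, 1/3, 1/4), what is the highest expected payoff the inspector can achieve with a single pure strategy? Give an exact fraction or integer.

day 1: (10)·(5/12) + (9)·(1/3) + (9)·(1/4) = 113/12.
day 2: (7)·(5/12) + (7)·(1/3) + (9)·(1/4) = 15/2.
day 3: (6)·(5/12) + (1)·(1/3) + (5)·(1/4) = 49/12.
day 4: (1)·(5/12) + (9)·(1/3) + (10)·(1/4) = 71/12.
The best pure response is day 1 with expected payoff 113/12.

113/12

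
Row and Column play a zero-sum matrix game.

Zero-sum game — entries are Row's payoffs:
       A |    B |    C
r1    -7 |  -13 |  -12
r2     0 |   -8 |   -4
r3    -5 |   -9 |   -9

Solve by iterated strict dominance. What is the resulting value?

-8

Column A is strictly dominated by B for Column (-13<-7, -8<0, -9<-5); eliminate A.
Row r3 is strictly dominated by row r2 (-8>-9, -4>-9); eliminate r3.
Row r1 is strictly dominated by row r2 (-8>-13, -4>-12); eliminate r1.
Column C is strictly dominated by B for Column (-8<-4); eliminate C.
Only (r2, B) remains, with payoff -8.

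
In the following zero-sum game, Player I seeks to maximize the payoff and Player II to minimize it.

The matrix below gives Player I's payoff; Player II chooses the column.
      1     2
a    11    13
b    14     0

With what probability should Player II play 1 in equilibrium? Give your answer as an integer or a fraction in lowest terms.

Row minima are 11 and 0, so Player I's maximin is 11; column maxima are 14 and 13, so Player II's minimax is 13. These differ, so the equilibrium is in mixed strategies.
Let Player II play 1 with probability q. Player I is indifferent when 11q + 13(1−q) = 14q, giving q = 13/16.

13/16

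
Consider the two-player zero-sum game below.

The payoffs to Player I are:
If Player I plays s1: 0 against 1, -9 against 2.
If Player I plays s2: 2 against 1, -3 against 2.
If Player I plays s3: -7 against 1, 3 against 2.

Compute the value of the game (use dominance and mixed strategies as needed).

Row s1 is strictly dominated by row s2, so Player I never plays it.
The remaining 2×2 game on (s2, s3) × (1, 2) has no saddle point. Let Player I play s2 with probability p; indifference gives 2p − 7(1−p) = −3p + 3(1−p), so p = 2/3.
Similarly Player II's optimal q on 1 is 2/5, and the value is 2·(2/5) + (-3)·(3/5) = -1.

-1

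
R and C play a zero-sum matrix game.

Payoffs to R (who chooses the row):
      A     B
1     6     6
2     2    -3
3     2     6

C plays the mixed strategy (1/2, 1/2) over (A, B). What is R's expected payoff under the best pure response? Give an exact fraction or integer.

6

1: (6)·(1/2) + (6)·(1/2) = 6.
2: (2)·(1/2) + (-3)·(1/2) = -1/2.
3: (2)·(1/2) + (6)·(1/2) = 4.
The best pure response is 1 with expected payoff 6.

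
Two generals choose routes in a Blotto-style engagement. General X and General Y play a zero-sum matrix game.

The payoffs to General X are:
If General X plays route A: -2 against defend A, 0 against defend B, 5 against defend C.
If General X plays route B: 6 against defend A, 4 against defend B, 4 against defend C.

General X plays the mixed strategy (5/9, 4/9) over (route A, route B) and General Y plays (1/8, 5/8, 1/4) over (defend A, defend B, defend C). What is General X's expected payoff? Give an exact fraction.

Against (1/8, 5/8, 1/4), each row's expected payoff is route A: 1; route B: 17/4.
Taking the (5/9, 4/9)-weighted average: (5/9)·(1) + (4/9)·(17/4) = 22/9.

22/9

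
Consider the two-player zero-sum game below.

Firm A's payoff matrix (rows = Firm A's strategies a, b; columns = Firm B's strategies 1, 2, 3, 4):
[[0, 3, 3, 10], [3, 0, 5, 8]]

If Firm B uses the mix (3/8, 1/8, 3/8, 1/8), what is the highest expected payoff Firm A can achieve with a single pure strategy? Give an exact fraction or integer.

a: (0)·(3/8) + (3)·(1/8) + (3)·(3/8) + (10)·(1/8) = 11/4.
b: (3)·(3/8) + (0)·(1/8) + (5)·(3/8) + (8)·(1/8) = 4.
The best pure response is b with expected payoff 4.

4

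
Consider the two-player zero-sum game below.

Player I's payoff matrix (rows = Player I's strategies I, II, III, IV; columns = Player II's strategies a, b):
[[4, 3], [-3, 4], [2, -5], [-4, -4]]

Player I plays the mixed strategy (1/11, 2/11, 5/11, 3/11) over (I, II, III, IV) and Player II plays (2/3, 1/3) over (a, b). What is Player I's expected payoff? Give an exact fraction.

-34/33

Against (2/3, 1/3), each row's expected payoff is I: 11/3; II: -2/3; III: -1/3; IV: -4.
Taking the (1/11, 2/11, 5/11, 3/11)-weighted average: (1/11)·(11/3) + (2/11)·(-2/3) + (5/11)·(-1/3) + (3/11)·(-4) = -34/33.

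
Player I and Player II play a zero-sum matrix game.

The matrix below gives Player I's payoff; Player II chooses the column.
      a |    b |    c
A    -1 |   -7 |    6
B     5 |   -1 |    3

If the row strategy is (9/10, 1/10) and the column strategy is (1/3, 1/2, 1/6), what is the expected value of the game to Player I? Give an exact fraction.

Against (1/3, 1/2, 1/6), each row's expected payoff is A: -17/6; B: 5/3.
Taking the (9/10, 1/10)-weighted average: (9/10)·(-17/6) + (1/10)·(5/3) = -143/60.

-143/60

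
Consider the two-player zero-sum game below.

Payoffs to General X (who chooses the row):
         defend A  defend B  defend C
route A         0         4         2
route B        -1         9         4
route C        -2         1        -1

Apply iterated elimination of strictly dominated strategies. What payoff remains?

Row route C is strictly dominated by row route A (0>-2, 4>1, 2>-1); eliminate route C.
Column defend B is strictly dominated by defend A for General Y (0<4, -1<9); eliminate defend B.
Column defend C is strictly dominated by defend A for General Y (0<2, -1<4); eliminate defend C.
Row route B is strictly dominated by row route A (0>-1); eliminate route B.
Only (route A, defend A) remains, with payoff 0.

0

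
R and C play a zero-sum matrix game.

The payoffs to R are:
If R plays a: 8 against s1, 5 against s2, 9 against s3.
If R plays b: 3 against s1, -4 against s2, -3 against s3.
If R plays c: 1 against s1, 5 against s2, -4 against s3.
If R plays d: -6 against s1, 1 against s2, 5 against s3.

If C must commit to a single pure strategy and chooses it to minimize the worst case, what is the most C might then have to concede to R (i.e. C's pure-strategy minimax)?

The worst case (largest entry) in each column is s1: 8, s2: 5, s3: 9.
The best (smallest) of these is 5.

5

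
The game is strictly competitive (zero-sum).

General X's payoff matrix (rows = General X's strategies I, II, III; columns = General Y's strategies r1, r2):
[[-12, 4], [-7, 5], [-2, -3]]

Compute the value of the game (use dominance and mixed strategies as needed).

-31/13

Row I is strictly dominated by row II, so General X never plays it.
The remaining 2×2 game on (II, III) × (r1, r2) has no saddle point. Let General X play II with probability p; indifference gives −7p − 2(1−p) = 5p − 3(1−p), so p = 1/13.
Similarly General Y's optimal q on r1 is 8/13, and the value is -7·(8/13) + (5)·(5/13) = -31/13.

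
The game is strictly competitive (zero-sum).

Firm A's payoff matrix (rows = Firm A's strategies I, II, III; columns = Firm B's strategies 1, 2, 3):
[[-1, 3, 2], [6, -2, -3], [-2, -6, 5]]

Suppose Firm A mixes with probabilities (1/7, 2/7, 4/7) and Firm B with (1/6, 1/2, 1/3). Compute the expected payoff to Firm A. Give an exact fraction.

Against (1/6, 1/2, 1/3), each row's expected payoff is I: 2; II: -1; III: -5/3.
Taking the (1/7, 2/7, 4/7)-weighted average: (1/7)·(2) + (2/7)·(-1) + (4/7)·(-5/3) = -20/21.

-20/21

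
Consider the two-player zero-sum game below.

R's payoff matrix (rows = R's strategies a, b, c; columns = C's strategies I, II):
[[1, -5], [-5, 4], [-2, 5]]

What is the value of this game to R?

Row b is strictly dominated by row c, so R never plays it.
The remaining 2×2 game on (a, c) × (I, II) has no saddle point. Let R play a with probability p; indifference gives p − 2(1−p) = −5p + 5(1−p), so p = 7/13.
Similarly C's optimal q on I is 10/13, and the value is 1·(10/13) + (-5)·(3/13) = -5/13.

-5/13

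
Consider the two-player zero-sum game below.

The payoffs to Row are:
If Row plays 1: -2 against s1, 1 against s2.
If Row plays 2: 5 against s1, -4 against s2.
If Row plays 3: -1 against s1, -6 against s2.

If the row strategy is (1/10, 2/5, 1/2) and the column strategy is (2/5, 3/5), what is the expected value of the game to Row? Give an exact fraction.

-109/50

Against (2/5, 3/5), each row's expected payoff is 1: -1/5; 2: -2/5; 3: -4.
Taking the (1/10, 2/5, 1/2)-weighted average: (1/10)·(-1/5) + (2/5)·(-2/5) + (1/2)·(-4) = -109/50.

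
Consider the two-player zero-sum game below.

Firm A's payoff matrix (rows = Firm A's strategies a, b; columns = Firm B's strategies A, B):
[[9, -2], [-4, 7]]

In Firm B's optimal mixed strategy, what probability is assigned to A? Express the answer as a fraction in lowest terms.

9/22

Row minima are -2 and -4, so Firm A's maximin is -2; column maxima are 9 and 7, so Firm B's minimax is 7. These differ, so the equilibrium is in mixed strategies.
Let Firm B play A with probability q. Firm A is indifferent when 9q − 2(1−q) = −4q + 7(1−q), giving q = 9/22.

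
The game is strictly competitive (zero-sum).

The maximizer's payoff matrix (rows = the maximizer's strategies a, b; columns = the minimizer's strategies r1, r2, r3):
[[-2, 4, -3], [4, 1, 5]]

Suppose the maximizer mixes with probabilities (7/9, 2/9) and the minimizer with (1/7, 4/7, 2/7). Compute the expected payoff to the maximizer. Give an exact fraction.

Against (1/7, 4/7, 2/7), each row's expected payoff is a: 8/7; b: 18/7.
Taking the (7/9, 2/9)-weighted average: (7/9)·(8/7) + (2/9)·(18/7) = 92/63.

92/63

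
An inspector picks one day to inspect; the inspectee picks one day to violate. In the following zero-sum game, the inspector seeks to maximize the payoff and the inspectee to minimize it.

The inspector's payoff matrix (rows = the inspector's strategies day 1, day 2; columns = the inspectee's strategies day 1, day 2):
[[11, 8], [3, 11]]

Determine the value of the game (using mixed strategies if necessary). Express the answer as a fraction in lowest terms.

Row minima are 8 and 3, so the inspector's maximin is 8; column maxima are 11 and 11, so the inspectee's minimax is 11. These differ, so the equilibrium is in mixed strategies.
Let the inspector play day 1 with probability p. The inspectee is indifferent when 11p + 3(1−p) = 8p + 11(1−p), giving p = 8/11.
Let the inspectee play day 1 with probability q. The inspector is indifferent when 11q + 8(1−q) = 3q + 11(1−q), giving q = 3/11.
The value is 11·(3/11) + (8)·(8/11) = 97/11.

97/11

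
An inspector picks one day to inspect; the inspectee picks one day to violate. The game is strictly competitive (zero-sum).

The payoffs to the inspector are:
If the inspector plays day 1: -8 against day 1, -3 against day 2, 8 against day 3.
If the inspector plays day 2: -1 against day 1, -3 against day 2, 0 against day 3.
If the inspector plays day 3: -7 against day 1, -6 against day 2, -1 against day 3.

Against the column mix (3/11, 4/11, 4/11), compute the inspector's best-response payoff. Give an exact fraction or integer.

day 1: (-8)·(3/11) + (-3)·(4/11) + (8)·(4/11) = -4/11.
day 2: (-1)·(3/11) + (-3)·(4/11) + (0)·(4/11) = -15/11.
day 3: (-7)·(3/11) + (-6)·(4/11) + (-1)·(4/11) = -49/11.
The best pure response is day 1 with expected payoff -4/11.

-4/11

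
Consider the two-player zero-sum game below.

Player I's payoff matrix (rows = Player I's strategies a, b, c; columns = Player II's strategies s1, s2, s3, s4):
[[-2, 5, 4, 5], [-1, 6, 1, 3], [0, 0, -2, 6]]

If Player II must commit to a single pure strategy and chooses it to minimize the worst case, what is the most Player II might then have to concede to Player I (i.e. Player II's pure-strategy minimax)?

0

The worst case (largest entry) in each column is s1: 0, s2: 6, s3: 4, s4: 6.
The best (smallest) of these is 0.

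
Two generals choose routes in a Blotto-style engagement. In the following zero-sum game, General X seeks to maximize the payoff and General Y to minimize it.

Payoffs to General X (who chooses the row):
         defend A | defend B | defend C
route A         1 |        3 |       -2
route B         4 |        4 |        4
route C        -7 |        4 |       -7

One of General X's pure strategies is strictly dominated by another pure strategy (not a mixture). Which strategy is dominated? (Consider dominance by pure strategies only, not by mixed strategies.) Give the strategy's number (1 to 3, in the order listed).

Compare route A with route B: 4 > 1, 4 > 3, 4 > -2.
So route B strictly dominates route A for General X; route A is strictly dominated.

1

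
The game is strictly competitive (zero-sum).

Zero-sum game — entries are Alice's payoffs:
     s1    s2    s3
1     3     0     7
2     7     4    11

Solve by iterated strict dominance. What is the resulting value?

4

Row 1 is strictly dominated by row 2 (7>3, 4>0, 11>7); eliminate 1.
Column s1 is strictly dominated by s2 for Bob (4<7); eliminate s1.
Column s3 is strictly dominated by s2 for Bob (4<11); eliminate s3.
Only (2, s2) remains, with payoff 4.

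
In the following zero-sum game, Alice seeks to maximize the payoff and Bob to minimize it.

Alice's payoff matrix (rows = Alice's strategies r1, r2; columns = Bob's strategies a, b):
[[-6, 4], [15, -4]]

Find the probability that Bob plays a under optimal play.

Row minima are -6 and -4, so Alice's maximin is -4; column maxima are 15 and 4, so Bob's minimax is 4. These differ, so the equilibrium is in mixed strategies.
Let Bob play a with probability q. Alice is indifferent when −6q + 4(1−q) = 15q − 4(1−q), giving q = 8/29.

8/29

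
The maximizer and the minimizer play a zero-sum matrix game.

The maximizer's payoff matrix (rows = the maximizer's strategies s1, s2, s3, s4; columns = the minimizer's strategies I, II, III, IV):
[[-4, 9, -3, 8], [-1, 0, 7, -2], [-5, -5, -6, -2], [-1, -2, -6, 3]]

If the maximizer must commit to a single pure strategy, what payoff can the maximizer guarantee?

The worst-case payoff for each row is s1: -4, s2: -2, s3: -6, s4: -6.
The best of these is -2.

-2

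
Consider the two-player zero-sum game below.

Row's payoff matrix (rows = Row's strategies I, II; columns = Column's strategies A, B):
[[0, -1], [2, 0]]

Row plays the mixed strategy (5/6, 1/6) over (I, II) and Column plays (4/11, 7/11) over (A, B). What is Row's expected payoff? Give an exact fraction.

-9/22

Against (4/11, 7/11), each row's expected payoff is I: -7/11; II: 8/11.
Taking the (5/6, 1/6)-weighted average: (5/6)·(-7/11) + (1/6)·(8/11) = -9/22.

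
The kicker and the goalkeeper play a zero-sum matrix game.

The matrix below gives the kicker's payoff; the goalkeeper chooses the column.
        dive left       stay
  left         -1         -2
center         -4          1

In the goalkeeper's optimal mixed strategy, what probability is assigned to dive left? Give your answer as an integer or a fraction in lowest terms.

Row minima are -2 and -4, so the kicker's maximin is -2; column maxima are -1 and 1, so the goalkeeper's minimax is -1. These differ, so the equilibrium is in mixed strategies.
Let the goalkeeper play dive left with probability q. The kicker is indifferent when −q − 2(1−q) = −4q + (1−q), giving q = 1/2.

1/2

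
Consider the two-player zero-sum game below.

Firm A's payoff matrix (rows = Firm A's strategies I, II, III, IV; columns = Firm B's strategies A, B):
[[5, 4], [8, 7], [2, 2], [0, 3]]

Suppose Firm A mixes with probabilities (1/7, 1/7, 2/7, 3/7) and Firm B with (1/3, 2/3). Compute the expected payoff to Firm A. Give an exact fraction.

65/21

Against (1/3, 2/3), each row's expected payoff is I: 13/3; II: 22/3; III: 2; IV: 2.
Taking the (1/7, 1/7, 2/7, 3/7)-weighted average: (1/7)·(13/3) + (1/7)·(22/3) + (2/7)·(2) + (3/7)·(2) = 65/21.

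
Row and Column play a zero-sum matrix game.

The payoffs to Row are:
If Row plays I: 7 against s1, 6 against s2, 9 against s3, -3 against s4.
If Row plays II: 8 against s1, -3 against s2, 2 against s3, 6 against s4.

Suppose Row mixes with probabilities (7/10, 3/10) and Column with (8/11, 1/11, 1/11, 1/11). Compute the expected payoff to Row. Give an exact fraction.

683/110

Against (8/11, 1/11, 1/11, 1/11), each row's expected payoff is I: 68/11; II: 69/11.
Taking the (7/10, 3/10)-weighted average: (7/10)·(68/11) + (3/10)·(69/11) = 683/110.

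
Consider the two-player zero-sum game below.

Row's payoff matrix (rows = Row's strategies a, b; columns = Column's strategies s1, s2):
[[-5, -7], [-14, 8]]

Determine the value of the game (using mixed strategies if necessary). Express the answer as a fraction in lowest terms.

-23/4

Row minima are -7 and -14, so Row's maximin is -7; column maxima are -5 and 8, so Column's minimax is -5. These differ, so the equilibrium is in mixed strategies.
Let Row play a with probability p. Column is indifferent when −5p − 14(1−p) = −7p + 8(1−p), giving p = 11/12.
Let Column play s1 with probability q. Row is indifferent when −5q − 7(1−q) = −14q + 8(1−q), giving q = 5/8.
The value is -5·(5/8) + (-7)·(3/8) = -23/4.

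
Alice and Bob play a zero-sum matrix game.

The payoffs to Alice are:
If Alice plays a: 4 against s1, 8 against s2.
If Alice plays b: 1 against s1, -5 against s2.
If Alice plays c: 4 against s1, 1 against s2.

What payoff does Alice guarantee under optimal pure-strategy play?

Row minima: 4, -5, 1 → Alice's maximin is 4.
Column maxima: 4, 8 → Bob's minimax is 4.
They coincide at (a, s1), so the value is 4.

4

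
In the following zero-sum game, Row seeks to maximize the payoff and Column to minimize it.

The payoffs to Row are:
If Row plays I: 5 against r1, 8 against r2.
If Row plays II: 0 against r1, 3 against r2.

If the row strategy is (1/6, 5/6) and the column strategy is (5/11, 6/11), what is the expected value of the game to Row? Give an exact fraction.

Against (5/11, 6/11), each row's expected payoff is I: 73/11; II: 18/11.
Taking the (1/6, 5/6)-weighted average: (1/6)·(73/11) + (5/6)·(18/11) = 163/66.

163/66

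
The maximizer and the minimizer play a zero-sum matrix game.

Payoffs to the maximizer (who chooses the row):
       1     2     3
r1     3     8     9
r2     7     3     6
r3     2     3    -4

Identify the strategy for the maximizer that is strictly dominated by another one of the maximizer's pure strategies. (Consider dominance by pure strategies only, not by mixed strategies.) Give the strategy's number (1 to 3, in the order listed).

3

Compare r3 with r1: 3 > 2, 8 > 3, 9 > -4.
So r1 strictly dominates r3 for the maximizer; r3 is strictly dominated.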